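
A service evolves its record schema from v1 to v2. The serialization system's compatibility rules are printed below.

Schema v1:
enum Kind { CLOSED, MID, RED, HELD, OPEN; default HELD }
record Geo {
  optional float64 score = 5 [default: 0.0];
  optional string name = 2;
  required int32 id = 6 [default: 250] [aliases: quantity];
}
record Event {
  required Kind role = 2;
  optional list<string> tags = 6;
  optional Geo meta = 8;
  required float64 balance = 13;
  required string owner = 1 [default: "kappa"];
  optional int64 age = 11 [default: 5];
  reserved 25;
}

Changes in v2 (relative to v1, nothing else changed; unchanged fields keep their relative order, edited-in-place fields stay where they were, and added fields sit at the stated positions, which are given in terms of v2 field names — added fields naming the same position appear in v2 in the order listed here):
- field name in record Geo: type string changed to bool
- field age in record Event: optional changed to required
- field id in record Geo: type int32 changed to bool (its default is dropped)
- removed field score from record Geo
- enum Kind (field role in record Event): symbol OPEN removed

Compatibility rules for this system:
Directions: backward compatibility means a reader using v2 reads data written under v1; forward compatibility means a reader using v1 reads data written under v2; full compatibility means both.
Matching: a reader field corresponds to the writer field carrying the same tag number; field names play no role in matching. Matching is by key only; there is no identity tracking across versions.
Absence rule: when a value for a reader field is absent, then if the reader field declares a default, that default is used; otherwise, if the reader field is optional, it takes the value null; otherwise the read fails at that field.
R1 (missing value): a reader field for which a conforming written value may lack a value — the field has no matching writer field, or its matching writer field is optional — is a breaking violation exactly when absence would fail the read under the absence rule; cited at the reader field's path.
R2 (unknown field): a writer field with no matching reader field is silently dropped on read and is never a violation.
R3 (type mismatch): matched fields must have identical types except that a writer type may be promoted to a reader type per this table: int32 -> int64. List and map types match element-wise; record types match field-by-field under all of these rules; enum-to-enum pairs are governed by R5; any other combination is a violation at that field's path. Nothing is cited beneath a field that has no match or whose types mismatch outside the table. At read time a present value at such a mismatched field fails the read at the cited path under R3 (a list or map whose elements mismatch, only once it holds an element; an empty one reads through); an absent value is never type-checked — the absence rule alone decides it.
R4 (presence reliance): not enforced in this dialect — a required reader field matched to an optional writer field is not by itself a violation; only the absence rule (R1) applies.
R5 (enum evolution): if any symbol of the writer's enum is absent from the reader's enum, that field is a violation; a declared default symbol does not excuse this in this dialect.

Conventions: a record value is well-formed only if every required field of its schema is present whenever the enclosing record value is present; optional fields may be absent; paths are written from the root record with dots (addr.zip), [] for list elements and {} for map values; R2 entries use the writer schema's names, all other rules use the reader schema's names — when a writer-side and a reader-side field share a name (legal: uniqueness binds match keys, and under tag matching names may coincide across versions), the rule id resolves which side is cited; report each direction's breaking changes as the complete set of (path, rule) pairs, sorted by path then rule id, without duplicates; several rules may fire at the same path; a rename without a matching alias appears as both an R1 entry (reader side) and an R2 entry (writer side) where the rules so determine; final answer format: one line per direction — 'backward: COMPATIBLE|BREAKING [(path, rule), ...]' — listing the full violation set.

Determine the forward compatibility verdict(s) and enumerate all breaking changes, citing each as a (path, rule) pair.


in Event below, arrows point writer -> reader
forward pass over Event, reader schema v1, writer schema v2:
  role: Kind -> Kind, writer required; from role
  tags: list<string> -> list<string>, writer optional; from tags
  meta: Geo -> Geo, writer optional; from meta
  balance: float64 -> float64, writer required; from balance
  owner: string -> string, writer required; from owner
  age: int64 -> int64, writer required; from age
  meta.score has no writer counterpart
  meta.name: bool -> string, writer optional; from meta.name
  meta.id: bool -> int32, writer required; from meta.id
  rule R3 violated at meta.id
  rule R3 violated at meta.name
  forward on Event therefore BREAKING (2)
ruling out the remaining Event differences:
  field age in record Event: optional changed to required -> inert for the asked Event verdict: nothing fires
  removed field score from record Geo -> inert for the asked Event verdict: nothing fires
  enum Kind (field role in record Event): symbol OPEN removed -> matters only for Event's backward compatibility — outside the asked direction

forward: BREAKING [(meta.id, R3), (meta.name, R3)]


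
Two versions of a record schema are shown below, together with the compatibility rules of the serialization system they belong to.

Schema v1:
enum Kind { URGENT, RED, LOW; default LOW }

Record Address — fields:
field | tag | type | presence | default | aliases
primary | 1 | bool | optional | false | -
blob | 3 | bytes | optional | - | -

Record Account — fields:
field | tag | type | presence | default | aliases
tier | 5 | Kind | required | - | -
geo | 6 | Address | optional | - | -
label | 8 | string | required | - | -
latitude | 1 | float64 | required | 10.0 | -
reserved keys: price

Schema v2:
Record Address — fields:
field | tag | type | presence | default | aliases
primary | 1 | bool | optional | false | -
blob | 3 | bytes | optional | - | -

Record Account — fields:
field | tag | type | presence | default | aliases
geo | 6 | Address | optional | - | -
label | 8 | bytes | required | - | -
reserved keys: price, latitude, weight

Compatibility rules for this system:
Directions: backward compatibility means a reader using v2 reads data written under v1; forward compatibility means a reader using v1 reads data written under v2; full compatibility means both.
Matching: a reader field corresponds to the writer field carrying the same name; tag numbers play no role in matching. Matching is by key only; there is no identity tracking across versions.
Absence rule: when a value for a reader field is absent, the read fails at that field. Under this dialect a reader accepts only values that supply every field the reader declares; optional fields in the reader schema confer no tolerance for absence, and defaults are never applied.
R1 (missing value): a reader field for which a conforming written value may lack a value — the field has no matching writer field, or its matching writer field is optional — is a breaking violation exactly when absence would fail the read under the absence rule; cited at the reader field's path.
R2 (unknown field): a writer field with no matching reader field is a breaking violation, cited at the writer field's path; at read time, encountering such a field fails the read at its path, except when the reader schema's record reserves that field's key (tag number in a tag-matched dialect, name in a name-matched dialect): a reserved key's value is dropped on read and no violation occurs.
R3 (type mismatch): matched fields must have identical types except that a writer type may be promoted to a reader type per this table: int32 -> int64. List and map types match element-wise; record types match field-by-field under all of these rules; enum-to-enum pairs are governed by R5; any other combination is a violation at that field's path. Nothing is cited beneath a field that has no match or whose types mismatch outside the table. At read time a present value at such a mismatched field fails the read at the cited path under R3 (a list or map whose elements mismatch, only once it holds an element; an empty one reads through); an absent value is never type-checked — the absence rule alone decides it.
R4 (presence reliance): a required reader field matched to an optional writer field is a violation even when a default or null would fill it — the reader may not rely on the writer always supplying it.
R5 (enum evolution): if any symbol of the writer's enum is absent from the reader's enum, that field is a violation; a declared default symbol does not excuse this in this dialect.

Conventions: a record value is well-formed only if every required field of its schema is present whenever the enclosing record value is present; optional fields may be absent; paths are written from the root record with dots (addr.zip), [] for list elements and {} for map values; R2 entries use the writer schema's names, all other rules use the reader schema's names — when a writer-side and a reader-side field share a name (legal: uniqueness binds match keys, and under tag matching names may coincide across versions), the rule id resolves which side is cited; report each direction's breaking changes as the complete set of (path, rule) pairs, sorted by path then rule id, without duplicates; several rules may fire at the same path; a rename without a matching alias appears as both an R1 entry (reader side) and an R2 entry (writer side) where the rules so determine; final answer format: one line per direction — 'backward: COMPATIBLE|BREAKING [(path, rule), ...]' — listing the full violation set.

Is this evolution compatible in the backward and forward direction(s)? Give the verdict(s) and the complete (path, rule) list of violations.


each type pair in Account: writer, then reader
checking backward for Account: reader v2 against writer v1:
  geo: paired with writer geo (Address -> Address; writer optional)
  label: paired with writer label (string -> bytes; writer required)
  tier (writer side), unknown to reader
  latitude (writer side), unknown to reader
  geo.primary: paired with writer geo.primary (bool -> bool; writer optional)
  geo.blob: paired with writer geo.blob (bytes -> bytes; writer optional)
  R1 fires at geo
  R1 fires at geo.blob
  R1 fires at geo.primary
  R3 fires at label
  R2 fires at tier
  => backward verdict for Account: BREAKING, 5 violation(s)
checking forward for Account: reader v1 against writer v2:
  tier: no writer-side match
  geo: paired with writer geo (Address -> Address; writer optional)
  label: paired with writer label (bytes -> string; writer required)
  latitude: no writer-side match
  geo.primary: paired with writer geo.primary (bool -> bool; writer optional)
  geo.blob: paired with writer geo.blob (bytes -> bytes; writer optional)
  R1 fires at geo
  R1 fires at geo.blob
  R1 fires at geo.primary
  R3 fires at label
  R1 fires at latitude
  R1 fires at tier
  => forward verdict for Account: BREAKING, 6 violation(s)

backward: BREAKING [(geo, R1), (geo.blob, R1), (geo.primary, R1), (label, R3), (tier, R2)]; forward: BREAKING [(geo, R1), (geo.blob, R1), (geo.primary, R1), (label, R3), (latitude, R1), (tier, R1)]


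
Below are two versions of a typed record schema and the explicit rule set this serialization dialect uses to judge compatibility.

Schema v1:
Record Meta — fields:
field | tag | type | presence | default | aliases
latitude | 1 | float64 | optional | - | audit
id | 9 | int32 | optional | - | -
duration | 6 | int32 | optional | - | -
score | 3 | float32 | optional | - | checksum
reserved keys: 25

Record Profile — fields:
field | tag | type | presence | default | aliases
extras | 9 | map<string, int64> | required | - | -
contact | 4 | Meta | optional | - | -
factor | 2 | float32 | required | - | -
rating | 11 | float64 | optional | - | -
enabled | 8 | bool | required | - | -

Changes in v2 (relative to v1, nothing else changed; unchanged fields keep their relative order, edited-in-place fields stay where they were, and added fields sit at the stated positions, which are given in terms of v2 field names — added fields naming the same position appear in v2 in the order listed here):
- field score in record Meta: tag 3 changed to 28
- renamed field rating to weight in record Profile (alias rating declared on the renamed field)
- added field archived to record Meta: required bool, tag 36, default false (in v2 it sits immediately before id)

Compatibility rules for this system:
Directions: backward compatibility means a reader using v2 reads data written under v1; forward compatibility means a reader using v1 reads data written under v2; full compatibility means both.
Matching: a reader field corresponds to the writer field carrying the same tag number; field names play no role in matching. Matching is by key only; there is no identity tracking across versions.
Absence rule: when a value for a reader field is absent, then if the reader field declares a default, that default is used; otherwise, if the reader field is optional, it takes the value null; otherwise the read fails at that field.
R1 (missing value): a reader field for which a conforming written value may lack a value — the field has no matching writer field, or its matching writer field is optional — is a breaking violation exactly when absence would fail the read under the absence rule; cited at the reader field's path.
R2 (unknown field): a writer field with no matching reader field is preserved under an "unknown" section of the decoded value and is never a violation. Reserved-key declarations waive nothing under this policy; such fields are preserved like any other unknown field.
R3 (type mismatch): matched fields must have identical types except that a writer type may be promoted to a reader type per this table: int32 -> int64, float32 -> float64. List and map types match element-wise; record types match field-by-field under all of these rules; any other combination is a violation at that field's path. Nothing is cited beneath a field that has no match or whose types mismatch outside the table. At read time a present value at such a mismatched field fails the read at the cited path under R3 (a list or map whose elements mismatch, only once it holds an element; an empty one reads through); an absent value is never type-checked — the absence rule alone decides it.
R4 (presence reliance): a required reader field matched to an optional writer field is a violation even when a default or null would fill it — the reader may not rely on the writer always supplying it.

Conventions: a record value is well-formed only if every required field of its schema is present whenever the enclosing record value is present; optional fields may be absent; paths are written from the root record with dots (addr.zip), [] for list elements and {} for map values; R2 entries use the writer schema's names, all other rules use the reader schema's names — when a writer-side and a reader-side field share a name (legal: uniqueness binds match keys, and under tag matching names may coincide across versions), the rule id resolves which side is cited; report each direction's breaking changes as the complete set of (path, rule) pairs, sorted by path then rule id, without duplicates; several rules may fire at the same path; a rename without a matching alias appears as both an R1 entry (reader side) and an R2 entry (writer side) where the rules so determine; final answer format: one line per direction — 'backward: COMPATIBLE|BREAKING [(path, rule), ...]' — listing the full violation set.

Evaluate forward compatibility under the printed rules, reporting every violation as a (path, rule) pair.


each type pair in Profile: writer, then reader
forward analysis of Profile with v1 as reader and v2 as writer:
  extras: paired with writer extras (map<string, int64> -> map<string, int64>; writer required)
  contact: paired with writer contact (Meta -> Meta; writer optional)
  factor: paired with writer factor (float32 -> float32; writer required)
  rating: paired with writer weight (float64 -> float64; writer optional)
  enabled: paired with writer enabled (bool -> bool; writer required)
  contact.latitude: paired with writer contact.latitude (float64 -> float64; writer optional)
  contact.id: paired with writer contact.id (int32 -> int32; writer optional)
  contact.duration: paired with writer contact.duration (int32 -> int32; writer optional)
  contact.score: no writer-side match
  leftover writer field: contact.archived
  leftover writer field: contact.score
  => forward verdict for Profile: COMPATIBLE, no violations
the rest of the Profile diff is inert for this question:
  field score in record Meta: tag 3 changed to 28 -> triggers nothing under Profile's printed rules — same verdict
  renamed field rating to weight in record Profile (alias rating declared on the renamed field) -> triggers nothing under Profile's printed rules — same verdict
  added field archived to record Meta: required bool, tag 36, default false (in v2 it sits immediately before id) -> triggers nothing under Profile's printed rules — same verdict

forward: COMPATIBLE []


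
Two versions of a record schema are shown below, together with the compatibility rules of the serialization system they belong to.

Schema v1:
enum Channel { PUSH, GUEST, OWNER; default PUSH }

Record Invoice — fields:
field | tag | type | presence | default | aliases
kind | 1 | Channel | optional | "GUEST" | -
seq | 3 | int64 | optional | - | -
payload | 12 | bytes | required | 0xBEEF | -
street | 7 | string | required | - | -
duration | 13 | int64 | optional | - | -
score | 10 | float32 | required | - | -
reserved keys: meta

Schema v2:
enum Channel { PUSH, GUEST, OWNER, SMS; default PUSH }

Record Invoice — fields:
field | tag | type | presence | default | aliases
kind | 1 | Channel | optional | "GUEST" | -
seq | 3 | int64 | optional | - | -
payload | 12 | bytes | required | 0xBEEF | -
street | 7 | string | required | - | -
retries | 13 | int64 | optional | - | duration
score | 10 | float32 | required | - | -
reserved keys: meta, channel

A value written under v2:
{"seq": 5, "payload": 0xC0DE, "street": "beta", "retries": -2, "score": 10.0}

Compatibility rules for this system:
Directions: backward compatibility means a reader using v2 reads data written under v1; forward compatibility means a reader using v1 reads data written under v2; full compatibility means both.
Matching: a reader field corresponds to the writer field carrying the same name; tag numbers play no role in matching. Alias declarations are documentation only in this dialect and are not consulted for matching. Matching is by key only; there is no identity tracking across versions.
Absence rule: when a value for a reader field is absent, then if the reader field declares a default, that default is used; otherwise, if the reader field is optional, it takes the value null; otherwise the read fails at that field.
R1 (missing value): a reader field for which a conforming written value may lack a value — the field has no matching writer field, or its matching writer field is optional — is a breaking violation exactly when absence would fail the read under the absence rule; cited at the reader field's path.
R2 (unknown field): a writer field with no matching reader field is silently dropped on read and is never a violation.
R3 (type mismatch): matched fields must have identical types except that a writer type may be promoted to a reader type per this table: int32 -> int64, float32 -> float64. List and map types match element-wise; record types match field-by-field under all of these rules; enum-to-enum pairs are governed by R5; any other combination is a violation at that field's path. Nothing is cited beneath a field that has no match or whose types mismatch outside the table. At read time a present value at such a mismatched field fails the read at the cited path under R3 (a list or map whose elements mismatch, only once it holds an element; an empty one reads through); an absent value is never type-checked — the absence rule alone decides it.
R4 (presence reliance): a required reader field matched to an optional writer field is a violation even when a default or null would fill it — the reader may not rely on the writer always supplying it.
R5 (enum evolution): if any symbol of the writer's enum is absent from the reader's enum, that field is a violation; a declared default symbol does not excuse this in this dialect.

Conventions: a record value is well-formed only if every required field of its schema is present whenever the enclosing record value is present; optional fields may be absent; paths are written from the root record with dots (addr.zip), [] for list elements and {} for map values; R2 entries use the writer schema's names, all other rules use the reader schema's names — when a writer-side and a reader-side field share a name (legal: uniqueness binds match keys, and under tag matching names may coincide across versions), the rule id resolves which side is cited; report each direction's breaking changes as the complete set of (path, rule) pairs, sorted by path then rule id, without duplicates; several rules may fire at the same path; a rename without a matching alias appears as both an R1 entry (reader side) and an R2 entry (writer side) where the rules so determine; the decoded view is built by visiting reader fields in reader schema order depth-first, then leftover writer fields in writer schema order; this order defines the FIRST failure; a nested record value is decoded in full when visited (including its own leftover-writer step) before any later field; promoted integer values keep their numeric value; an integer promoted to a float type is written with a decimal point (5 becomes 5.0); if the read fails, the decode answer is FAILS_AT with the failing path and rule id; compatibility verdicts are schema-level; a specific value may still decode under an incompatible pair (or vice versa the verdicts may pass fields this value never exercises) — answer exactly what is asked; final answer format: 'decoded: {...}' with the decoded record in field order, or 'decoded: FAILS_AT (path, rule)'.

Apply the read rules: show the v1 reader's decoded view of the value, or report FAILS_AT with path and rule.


the writer's type comes first in each Invoice pair
migrating the Invoice value to v1:
  kind := "GUEST" (missing; default applied)
  seq := 5
  payload := 0xC0DE
  street := "beta"
  duration := null (missing; optional => null)
  score := 10.0
  writer retries: no reader field; dropped
  => decoded: {"kind": "GUEST", "seq": 5, "payload": 0xC0DE, "street": "beta", "duration": null, "score": 10.0}
diffs on Invoice not affecting the asked answer:
  enum Channel (field kind in record Invoice): symbol SMS added -> schema-level compatibility only; this Invoice value's decode is unchanged

decoded: {"kind": "GUEST", "seq": 5, "payload": 0xC0DE, "street": "beta", "duration": null, "score": 10.0}


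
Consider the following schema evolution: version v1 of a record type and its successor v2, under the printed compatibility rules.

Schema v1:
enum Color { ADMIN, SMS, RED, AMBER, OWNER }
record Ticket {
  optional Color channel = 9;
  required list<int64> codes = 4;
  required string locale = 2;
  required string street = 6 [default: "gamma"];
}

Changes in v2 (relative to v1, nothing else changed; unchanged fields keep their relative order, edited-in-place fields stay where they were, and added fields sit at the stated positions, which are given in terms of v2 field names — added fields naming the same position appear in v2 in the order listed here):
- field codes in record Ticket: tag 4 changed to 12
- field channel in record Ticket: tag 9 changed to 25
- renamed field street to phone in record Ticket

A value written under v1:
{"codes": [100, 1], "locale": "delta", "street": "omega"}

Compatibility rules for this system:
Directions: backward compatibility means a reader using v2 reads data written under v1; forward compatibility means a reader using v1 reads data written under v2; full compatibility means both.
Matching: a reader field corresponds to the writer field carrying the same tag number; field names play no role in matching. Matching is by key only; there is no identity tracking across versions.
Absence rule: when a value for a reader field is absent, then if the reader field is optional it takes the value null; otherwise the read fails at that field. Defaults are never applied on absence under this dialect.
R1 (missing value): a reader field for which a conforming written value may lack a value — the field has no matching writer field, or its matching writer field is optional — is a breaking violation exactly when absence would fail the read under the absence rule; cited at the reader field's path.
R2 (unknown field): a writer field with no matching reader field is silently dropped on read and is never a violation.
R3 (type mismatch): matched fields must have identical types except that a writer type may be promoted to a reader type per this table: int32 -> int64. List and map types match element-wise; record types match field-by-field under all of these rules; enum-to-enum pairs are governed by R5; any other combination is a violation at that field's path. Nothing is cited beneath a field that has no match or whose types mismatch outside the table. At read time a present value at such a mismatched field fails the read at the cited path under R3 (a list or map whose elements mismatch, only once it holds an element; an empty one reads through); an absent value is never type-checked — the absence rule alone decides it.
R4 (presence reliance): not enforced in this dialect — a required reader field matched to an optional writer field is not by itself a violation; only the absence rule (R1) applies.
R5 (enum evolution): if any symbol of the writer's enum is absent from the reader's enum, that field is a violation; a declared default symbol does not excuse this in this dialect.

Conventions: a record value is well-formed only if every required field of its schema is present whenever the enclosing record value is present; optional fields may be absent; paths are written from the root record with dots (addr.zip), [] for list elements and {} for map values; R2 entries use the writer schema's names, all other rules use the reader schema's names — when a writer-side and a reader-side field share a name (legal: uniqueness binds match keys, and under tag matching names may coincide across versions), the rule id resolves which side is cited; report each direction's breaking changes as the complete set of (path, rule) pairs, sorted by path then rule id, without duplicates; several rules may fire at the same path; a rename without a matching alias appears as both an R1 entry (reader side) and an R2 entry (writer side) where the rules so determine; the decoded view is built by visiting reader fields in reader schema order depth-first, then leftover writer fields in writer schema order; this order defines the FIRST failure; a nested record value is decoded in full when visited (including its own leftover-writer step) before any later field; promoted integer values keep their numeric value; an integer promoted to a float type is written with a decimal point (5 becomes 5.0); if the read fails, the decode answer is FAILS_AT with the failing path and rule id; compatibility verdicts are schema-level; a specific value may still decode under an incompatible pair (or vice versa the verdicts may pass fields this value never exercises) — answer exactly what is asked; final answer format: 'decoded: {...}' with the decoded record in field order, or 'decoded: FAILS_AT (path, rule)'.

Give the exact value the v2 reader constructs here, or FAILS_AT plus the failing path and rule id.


the writer's type comes first in each Ticket pair
decode walk for Ticket under reader schema v2:
  channel := null (not supplied -> null)
  read fails at codes under R1 (no fill)
  => FAILS_AT (codes, R1)
checking off the Ticket differences that do not matter here:
  field channel in record Ticket: tag 9 changed to 25 -> no rule fires on it and the decoded Ticket view is identical with or without it
  renamed field street to phone in record Ticket -> no rule fires on it and the decoded Ticket view is identical with or without it

decoded: FAILS_AT (codes, R1)


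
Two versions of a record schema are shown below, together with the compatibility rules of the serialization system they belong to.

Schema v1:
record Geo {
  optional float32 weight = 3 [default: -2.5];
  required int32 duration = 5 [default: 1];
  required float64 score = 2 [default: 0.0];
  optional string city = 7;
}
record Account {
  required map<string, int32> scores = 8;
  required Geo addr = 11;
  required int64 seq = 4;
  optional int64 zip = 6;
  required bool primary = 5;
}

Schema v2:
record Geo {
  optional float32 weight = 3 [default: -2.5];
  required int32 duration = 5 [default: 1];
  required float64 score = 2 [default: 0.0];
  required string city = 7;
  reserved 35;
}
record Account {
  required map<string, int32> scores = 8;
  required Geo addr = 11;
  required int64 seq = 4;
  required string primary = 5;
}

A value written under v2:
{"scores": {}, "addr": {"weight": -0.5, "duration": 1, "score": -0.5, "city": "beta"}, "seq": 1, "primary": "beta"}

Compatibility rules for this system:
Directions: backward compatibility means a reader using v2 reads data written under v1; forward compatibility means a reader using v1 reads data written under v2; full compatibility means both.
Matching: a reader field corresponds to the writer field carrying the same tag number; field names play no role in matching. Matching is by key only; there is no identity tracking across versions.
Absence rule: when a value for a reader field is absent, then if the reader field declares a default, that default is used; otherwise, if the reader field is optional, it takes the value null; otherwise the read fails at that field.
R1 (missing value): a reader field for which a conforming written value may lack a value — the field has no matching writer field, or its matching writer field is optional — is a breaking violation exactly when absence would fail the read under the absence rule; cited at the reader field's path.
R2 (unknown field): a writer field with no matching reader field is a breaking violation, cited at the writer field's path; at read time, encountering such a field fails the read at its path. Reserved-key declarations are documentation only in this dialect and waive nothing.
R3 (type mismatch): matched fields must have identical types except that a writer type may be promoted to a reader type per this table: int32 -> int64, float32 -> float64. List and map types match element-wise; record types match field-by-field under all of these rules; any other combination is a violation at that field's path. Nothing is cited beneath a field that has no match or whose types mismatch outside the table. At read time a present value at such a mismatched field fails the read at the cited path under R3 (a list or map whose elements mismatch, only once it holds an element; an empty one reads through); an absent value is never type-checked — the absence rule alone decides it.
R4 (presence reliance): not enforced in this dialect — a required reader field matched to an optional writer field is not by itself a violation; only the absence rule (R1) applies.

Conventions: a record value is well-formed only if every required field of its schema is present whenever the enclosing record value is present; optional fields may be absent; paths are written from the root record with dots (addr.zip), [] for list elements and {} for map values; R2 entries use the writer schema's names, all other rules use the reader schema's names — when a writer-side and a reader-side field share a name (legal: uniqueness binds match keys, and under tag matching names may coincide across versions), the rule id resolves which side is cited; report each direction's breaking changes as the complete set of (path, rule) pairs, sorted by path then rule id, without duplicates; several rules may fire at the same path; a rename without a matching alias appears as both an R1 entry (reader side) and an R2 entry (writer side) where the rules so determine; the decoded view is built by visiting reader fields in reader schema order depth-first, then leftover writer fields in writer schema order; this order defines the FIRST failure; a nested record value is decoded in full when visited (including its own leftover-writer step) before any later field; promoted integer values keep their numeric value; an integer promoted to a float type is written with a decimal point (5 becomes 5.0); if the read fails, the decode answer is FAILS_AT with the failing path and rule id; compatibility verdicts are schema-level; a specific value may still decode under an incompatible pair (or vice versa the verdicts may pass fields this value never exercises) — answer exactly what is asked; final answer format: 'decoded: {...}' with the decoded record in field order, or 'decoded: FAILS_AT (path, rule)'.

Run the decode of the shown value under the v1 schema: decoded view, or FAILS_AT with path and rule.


each type pair in Account: writer, then reader
decoding the Account value with the v1 reader:
  scores := {}
  addr.weight := -0.5
  addr.duration := 1
  addr.score := -0.5
  addr.city := "beta"
  seq := 1
  zip := null (absent, optional -> null)
  read fails at primary under R3
  => FAILS_AT (primary, R3)
diffs on Account not affecting the asked answer:
  field city in record Geo: optional changed to required -> shifts the Account verdicts, not this decode
  removed field zip from record Account -> shifts the Account verdicts, not this decode

decoded: FAILS_AT (primary, R3)


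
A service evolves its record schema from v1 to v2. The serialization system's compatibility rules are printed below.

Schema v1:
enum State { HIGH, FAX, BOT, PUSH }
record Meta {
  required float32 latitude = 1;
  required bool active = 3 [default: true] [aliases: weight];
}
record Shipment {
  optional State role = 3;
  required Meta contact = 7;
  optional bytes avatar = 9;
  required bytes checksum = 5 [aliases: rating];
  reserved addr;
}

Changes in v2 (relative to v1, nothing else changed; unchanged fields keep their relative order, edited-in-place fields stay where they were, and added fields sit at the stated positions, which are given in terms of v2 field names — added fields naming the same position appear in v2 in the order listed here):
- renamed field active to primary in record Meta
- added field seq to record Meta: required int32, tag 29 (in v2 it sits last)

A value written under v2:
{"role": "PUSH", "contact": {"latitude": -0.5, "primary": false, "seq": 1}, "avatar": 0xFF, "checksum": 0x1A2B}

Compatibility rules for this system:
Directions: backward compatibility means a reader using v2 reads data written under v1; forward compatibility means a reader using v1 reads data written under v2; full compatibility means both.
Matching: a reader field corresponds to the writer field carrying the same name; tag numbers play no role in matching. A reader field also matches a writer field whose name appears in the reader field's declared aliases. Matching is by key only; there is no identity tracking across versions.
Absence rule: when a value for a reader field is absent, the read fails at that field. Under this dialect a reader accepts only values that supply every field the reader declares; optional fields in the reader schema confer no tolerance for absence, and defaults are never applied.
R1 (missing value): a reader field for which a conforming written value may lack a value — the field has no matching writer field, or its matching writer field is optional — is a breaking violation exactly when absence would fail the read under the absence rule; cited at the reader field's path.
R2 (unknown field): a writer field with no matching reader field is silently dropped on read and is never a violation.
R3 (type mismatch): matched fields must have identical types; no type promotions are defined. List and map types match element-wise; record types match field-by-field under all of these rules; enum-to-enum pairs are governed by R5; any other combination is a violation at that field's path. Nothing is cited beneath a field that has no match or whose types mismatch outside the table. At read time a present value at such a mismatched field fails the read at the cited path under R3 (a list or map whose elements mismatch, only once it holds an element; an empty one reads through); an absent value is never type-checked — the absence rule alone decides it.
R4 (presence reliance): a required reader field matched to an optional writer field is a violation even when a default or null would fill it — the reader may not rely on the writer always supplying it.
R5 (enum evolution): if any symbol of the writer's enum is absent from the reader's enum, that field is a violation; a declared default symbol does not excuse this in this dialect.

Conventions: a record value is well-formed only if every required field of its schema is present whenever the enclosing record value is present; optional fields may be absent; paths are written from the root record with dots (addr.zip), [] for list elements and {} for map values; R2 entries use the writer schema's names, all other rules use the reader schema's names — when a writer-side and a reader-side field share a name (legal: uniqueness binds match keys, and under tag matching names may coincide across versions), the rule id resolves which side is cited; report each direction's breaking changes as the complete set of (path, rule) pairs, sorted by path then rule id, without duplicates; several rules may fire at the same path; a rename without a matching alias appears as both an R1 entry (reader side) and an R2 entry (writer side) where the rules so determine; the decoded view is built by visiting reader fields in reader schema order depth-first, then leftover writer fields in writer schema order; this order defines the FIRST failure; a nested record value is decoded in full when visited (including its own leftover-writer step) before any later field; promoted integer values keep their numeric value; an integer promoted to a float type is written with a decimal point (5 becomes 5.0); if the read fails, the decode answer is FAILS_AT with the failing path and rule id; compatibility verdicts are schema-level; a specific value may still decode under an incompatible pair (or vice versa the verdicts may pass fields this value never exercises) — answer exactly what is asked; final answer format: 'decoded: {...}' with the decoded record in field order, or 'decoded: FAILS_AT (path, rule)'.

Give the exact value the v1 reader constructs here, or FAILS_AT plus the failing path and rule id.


arrows below run writer -> reader for Shipment
decoding the Shipment value with the v1 reader:
  role := "PUSH"
  contact.latitude := -0.5
  read fails at contact.active under R1 (no fill)
  => FAILS_AT (contact.active, R1)
the rest of the Shipment diff is inert for this question:
  added field seq to record Meta: required int32, tag 29 (in v2 it sits last) -> changes Shipment's schema-level verdicts only — the decode of this value is the same

decoded: FAILS_AT (contact.active, R1)


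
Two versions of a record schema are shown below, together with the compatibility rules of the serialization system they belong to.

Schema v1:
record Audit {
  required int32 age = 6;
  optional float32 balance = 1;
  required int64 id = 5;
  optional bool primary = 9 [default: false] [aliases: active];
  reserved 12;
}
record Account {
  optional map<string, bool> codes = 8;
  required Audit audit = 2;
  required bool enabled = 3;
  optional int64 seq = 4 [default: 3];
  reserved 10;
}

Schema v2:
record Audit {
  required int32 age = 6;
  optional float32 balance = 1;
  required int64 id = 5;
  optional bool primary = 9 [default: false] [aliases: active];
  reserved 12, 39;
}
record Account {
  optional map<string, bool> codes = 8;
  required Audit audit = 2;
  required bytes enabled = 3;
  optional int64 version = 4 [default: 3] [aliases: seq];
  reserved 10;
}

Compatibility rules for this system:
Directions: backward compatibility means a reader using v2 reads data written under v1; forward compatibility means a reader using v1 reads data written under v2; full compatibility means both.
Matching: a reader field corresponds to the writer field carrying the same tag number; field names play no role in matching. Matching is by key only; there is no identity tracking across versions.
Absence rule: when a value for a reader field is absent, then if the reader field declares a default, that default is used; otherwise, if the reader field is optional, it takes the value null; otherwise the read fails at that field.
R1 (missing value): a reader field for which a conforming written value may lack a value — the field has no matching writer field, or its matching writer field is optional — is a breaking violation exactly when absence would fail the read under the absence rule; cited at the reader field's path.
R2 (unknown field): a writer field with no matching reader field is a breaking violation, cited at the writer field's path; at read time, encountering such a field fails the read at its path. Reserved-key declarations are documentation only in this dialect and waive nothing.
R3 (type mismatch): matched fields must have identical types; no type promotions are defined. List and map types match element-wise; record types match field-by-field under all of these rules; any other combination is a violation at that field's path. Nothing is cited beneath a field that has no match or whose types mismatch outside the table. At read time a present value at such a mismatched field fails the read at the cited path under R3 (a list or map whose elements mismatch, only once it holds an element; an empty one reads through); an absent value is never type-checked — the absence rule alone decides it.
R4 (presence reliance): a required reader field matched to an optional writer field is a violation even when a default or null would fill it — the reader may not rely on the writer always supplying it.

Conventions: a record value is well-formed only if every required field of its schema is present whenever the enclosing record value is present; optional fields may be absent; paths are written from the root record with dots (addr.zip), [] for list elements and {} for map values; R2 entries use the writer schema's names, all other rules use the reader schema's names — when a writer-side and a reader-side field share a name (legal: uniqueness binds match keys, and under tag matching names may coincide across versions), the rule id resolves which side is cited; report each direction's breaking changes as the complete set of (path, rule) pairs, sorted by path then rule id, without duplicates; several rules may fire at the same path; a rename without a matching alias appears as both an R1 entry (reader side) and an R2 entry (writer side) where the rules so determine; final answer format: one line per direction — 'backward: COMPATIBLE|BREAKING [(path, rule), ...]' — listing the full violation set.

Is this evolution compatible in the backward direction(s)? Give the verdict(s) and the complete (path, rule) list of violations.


backward: BREAKING [(enabled, R3)]

each type pair in Account: writer, then reader
backward pass over Account, reader schema v2, writer schema v1:
  codes <- codes (map<string, bool> -> map<string, bool>, writer optional)
  audit <- audit (Audit -> Audit, writer required)
  enabled <- enabled (bool -> bytes, writer required)
  version <- seq (int64 -> int64, writer optional)
  audit.age <- audit.age (int32 -> int32, writer required)
  audit.balance <- audit.balance (float32 -> float32, writer optional)
  audit.id <- audit.id (int64 -> int64, writer required)
  audit.primary <- audit.primary (bool -> bool, writer optional)
  rule R3 violated at enabled
  => 1 violation(s): backward is BREAKING for Account
diffs on Account not affecting the asked answer:
  renamed field seq to version in record Account (alias seq declared on the renamed field) -> triggers nothing under Account's printed rules — same verdict
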